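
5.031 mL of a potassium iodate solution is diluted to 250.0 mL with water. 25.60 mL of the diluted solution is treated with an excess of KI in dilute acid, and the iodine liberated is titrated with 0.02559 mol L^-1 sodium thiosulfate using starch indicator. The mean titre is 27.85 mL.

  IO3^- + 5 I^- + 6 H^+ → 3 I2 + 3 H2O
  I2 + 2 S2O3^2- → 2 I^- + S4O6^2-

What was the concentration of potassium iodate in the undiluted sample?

n(S2O3^2-) = 0.02785 × 0.02559 = 7.127 × 10^-4 mol
n(I2) = n(S2O3^2-)/2 = 3.563 × 10^-4 mol
From the 1:3 ratio, n(IO3^-) in the aliquot = 1/3 × 3.563 × 10^-4 = 1.188 × 10^-4 mol
[IO3^-]_dilute = 1.188 × 10^-4 / 0.02560 = 0.004640 mol/L
[IO3^-]_original = 0.004640 × 250.0/5.031 = 0.2306 mol/L

0.2306 mol/L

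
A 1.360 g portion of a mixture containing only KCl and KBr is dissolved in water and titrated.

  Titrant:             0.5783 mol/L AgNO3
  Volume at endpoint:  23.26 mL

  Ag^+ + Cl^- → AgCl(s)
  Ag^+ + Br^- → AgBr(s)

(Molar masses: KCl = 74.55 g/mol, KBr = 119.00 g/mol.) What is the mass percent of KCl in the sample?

n(AgNO3) = 0.02326 × 0.5783 = 0.01345 mol
Let x = n(KCl), y = n(KBr).
Titrant: 1x + 1y = 0.01345;  mass: 74.55x + 119.00y = 1.360
Solving, x = 5.415 × 10^-3 mol, y = 8.036 × 10^-3 mol
mass of KCl = 5.415 × 10^-3 × 74.55 = 0.4037 g
% KCl = 0.4037 / 1.360 × 100 = 29.68 %

29.68 %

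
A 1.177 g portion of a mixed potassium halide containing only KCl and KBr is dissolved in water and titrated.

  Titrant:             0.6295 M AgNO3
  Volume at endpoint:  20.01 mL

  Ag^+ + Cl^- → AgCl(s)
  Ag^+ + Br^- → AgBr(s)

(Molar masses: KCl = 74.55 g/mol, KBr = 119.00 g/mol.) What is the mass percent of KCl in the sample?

n(AgNO3) = 0.02001 × 0.6295 = 0.01260 mol
Let x = n(KCl), y = n(KBr).
Titrant: 1x + 1y = 0.01260;  mass: 74.55x + 119.00y = 1.177
Solving, x = 7.243 × 10^-3 mol, y = 5.353 × 10^-3 mol
mass of KCl = 7.243 × 10^-3 × 74.55 = 0.5400 g
% KCl = 0.5400 / 1.177 × 100 = 45.88 %

45.88 %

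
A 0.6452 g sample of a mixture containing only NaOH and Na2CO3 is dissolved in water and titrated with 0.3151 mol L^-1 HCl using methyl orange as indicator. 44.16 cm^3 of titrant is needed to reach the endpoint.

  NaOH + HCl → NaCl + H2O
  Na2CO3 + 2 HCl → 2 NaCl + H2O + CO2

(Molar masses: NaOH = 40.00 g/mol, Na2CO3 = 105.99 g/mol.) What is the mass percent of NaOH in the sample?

43.99 %

n(HCl) = 0.04416 × 0.3151 = 0.01391 mol
Let x = n(NaOH), y = n(Na2CO3).
Titrant: 1x + 2y = 0.01391;  mass: 40.00x + 105.99y = 0.6452
Solving, x = 7.096 × 10^-3 mol, y = 3.409 × 10^-3 mol
mass of NaOH = 7.096 × 10^-3 × 40.00 = 0.2838 g
% NaOH = 0.2838 / 0.6452 × 100 = 43.99 %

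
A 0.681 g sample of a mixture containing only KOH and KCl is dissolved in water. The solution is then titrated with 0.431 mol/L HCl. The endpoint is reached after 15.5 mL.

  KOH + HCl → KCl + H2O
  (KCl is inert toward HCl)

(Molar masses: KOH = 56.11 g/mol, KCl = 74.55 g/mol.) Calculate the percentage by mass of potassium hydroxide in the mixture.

n(HCl) = 0.0155 × 0.431 = 6.68 × 10^-3 mol
Let x = n(KOH), y = n(KCl).
Titrant: 1x = 6.68 × 10^-3;  mass: 56.11x + 74.55y = 0.681
Solving, x = 6.68 × 10^-3 mol, y = 4.11 × 10^-3 mol
mass of KOH = 6.68 × 10^-3 × 56.11 = 0.375 g
% KOH = 0.375 / 0.681 × 100 = 55.0 %

55.0 %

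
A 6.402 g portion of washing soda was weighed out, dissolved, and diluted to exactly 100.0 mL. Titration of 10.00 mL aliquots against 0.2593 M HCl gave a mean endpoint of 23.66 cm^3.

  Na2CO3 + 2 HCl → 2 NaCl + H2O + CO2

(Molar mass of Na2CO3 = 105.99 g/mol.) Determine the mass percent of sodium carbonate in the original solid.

n(HCl) per titration = 0.02366 × 0.2593 = 6.135 × 10^-3 mol
From the 1:2 ratio, n(Na2CO3) in each aliquot = 1/2 × 6.135 × 10^-3 = 3.068 × 10^-3 mol
n(Na2CO3) in the whole flask = 3.068 × 10^-3 × 100.0/10.00 = 0.03068 mol
mass of Na2CO3 = 0.03068 × 105.99 = 3.251 g
% Na2CO3 = 3.251 / 6.402 × 100 = 50.79 %

50.79 %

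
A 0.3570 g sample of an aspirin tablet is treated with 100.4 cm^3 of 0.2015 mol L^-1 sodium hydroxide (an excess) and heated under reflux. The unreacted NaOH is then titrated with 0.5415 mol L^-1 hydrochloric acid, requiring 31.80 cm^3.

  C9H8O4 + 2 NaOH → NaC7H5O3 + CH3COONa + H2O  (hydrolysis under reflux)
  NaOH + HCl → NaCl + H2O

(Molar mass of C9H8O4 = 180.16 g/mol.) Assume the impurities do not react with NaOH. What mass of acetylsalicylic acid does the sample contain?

0.2712 g

n(NaOH) added = 0.1004 × 0.2015 = 0.02023 mol
n(HCl) used in back-titration = 0.03180 × 0.5415 = 0.01722 mol
n(NaOH) left over = 0.01722 mol (1:1 ratio)
n(NaOH) consumed by analyte = 0.02023 − 0.01722 = 3.011 × 10^-3 mol
From the 1:2 ratio, n(C9H8O4) = 1/2 × 3.011 × 10^-3 = 1.505 × 10^-3 mol
mass of C9H8O4 = 1.505 × 10^-3 × 180.16 = 0.2712 g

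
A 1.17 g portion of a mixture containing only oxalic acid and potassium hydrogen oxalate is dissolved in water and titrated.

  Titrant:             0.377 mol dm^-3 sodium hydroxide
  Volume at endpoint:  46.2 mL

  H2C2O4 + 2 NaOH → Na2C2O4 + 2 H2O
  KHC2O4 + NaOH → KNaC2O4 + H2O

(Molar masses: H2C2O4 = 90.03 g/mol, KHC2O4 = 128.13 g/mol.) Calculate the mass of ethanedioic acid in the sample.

0.575 g

n(NaOH) = 0.0462 × 0.377 = 0.0174 mol
Let x = n(H2C2O4), y = n(KHC2O4).
Titrant: 2x + 1y = 0.0174;  mass: 90.03x + 128.13y = 1.17
Solving, x = 6.39 × 10^-3 mol, y = 4.64 × 10^-3 mol
mass of H2C2O4 = 6.39 × 10^-3 × 90.03 = 0.575 g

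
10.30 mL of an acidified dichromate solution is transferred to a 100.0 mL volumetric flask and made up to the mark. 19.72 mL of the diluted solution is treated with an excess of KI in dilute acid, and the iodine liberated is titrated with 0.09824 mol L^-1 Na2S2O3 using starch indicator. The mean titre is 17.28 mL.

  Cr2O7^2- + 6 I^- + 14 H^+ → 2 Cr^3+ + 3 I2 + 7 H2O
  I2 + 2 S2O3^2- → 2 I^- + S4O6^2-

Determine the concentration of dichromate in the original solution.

0.1393 mol/L

n(S2O3^2-) = 0.01728 × 0.09824 = 1.698 × 10^-3 mol
n(I2) = n(S2O3^2-)/2 = 8.488 × 10^-4 mol
From the 1:3 ratio, n(Cr2O7^2-) in the aliquot = 1/3 × 8.488 × 10^-4 = 2.829 × 10^-4 mol
[Cr2O7^2-]_dilute = 2.829 × 10^-4 / 0.01972 = 0.01435 mol/L
[Cr2O7^2-]_original = 0.01435 × 100.0/10.30 = 0.1393 mol/L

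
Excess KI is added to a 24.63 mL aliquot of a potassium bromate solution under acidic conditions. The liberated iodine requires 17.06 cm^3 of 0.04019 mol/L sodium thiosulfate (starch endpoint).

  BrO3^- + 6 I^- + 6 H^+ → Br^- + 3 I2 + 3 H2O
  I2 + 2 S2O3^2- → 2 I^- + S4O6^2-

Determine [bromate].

0.004640 mol/L

n(S2O3^2-) = 0.01706 × 0.04019 = 6.856 × 10^-4 mol
n(I2) = n(S2O3^2-)/2 = 3.428 × 10^-4 mol
From the 1:3 ratio, n(BrO3^-) in the aliquot = 1/3 × 3.428 × 10^-4 = 1.143 × 10^-4 mol
[BrO3^-] = 1.143 × 10^-4 / 0.02463 = 0.004640 mol/L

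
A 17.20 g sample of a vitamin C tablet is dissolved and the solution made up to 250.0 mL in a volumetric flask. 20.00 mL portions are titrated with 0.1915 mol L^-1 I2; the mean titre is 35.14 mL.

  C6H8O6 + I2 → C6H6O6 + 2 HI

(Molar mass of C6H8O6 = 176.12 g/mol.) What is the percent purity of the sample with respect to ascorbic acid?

n(I2) per titration = 0.03514 × 0.1915 = 6.729 × 10^-3 mol
n(C6H8O6) in each aliquot = 6.729 × 10^-3 mol (1:1 ratio)
n(C6H8O6) in the whole flask = 6.729 × 10^-3 × 250.0/20.00 = 0.08412 mol
mass of C6H8O6 = 0.08412 × 176.12 = 14.81 g
% C6H8O6 = 14.81 / 17.20 × 100 = 86.13 %

86.13 %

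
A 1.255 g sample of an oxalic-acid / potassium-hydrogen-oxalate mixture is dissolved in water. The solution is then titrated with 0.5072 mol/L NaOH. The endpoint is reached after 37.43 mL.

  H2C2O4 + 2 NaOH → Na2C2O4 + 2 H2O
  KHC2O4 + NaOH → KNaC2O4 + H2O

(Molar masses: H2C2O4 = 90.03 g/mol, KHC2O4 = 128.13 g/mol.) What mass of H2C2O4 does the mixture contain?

n(NaOH) = 0.03743 × 0.5072 = 0.01898 mol
Let x = n(H2C2O4), y = n(KHC2O4).
Titrant: 2x + 1y = 0.01898;  mass: 90.03x + 128.13y = 1.255
Solving, x = 7.083 × 10^-3 mol, y = 4.818 × 10^-3 mol
mass of H2C2O4 = 7.083 × 10^-3 × 90.03 = 0.6377 g

0.6377 g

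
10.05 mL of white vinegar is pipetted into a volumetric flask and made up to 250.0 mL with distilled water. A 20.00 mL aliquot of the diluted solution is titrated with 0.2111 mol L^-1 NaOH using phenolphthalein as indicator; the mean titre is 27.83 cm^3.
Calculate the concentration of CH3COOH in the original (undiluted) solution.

7.307 mol/L

CH3COOH + NaOH → CH3COONa + H2O
n(NaOH) = 0.02783 × 0.2111 = 5.875 × 10^-3 mol
n(CH3COOH) in the aliquot = 5.875 × 10^-3 mol (1:1 ratio)
[CH3COOH]_dilute = 5.875 × 10^-3 / 0.02000 = 0.2937 mol/L
Dilution factor = 250.0 / 10.05 = 24.88
[CH3COOH]_stock = 0.2937 × 24.88 = 7.307 mol/L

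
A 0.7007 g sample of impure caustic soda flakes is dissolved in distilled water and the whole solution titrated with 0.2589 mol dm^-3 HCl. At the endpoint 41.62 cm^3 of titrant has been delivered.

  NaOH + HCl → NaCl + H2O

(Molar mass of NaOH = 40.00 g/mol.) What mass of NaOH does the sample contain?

n(HCl) = 0.04162 L × 0.2589 mol/L = 0.01078 mol
n(NaOH) = 0.01078 mol (1:1 ratio)
mass of NaOH = 0.01078 × 40.00 g/mol = 0.4310 g

0.4310 g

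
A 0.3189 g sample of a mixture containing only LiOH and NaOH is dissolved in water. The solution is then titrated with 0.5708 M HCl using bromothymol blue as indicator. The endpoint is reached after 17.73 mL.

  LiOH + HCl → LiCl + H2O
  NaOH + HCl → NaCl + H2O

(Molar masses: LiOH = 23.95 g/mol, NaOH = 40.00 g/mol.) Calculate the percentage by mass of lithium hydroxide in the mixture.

n(HCl) = 0.01773 × 0.5708 = 0.01012 mol
Let x = n(LiOH), y = n(NaOH).
Titrant: 1x + 1y = 0.01012;  mass: 23.95x + 40.00y = 0.3189
Solving, x = 5.353 × 10^-3 mol, y = 4.768 × 10^-3 mol
mass of LiOH = 5.353 × 10^-3 × 23.95 = 0.1282 g
% LiOH = 0.1282 / 0.3189 × 100 = 40.20 %

40.20 %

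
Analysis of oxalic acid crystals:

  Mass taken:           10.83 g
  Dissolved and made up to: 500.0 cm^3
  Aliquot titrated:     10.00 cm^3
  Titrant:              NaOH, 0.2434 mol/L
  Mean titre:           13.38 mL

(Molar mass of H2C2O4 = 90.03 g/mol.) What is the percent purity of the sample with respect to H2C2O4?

H2C2O4 + 2 NaOH → Na2C2O4 + 2 H2O
n(NaOH) per titration = 0.01338 × 0.2434 = 3.257 × 10^-3 mol
From the 1:2 ratio, n(H2C2O4) in each aliquot = 1/2 × 3.257 × 10^-3 = 1.628 × 10^-3 mol
n(H2C2O4) in the whole flask = 1.628 × 10^-3 × 500.0/10.00 = 0.08142 mol
mass of H2C2O4 = 0.08142 × 90.03 = 7.330 g
% H2C2O4 = 7.330 / 10.83 × 100 = 67.68 %

67.68 %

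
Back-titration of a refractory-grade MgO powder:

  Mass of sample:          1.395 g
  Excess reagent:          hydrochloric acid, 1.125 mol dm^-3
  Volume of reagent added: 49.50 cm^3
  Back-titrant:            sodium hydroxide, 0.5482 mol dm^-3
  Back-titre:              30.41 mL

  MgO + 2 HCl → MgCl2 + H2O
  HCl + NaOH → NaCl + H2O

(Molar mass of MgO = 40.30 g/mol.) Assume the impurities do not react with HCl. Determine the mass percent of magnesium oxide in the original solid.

56.36 %

n(HCl) added = 0.04950 × 1.125 = 0.05569 mol
n(NaOH) used in back-titration = 0.03041 × 0.5482 = 0.01667 mol
n(HCl) left over = 0.01667 mol (1:1 ratio)
n(HCl) consumed by analyte = 0.05569 − 0.01667 = 0.03902 mol
From the 1:2 ratio, n(MgO) = 1/2 × 0.03902 = 0.01951 mol
mass of MgO = 0.01951 × 40.30 = 0.7862 g
% MgO = 0.7862 / 1.395 × 100 = 56.36 %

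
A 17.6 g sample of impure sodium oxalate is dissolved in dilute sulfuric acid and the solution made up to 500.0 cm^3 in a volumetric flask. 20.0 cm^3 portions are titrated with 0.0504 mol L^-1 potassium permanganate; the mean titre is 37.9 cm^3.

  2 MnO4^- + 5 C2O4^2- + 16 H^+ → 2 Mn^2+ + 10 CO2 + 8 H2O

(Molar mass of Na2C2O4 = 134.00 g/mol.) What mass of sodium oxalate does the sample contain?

n(KMnO4) per titration = 0.0379 × 0.0504 = 1.91 × 10^-3 mol
From the 5:2 ratio, n(Na2C2O4) in each aliquot = 5/2 × 1.91 × 10^-3 = 4.78 × 10^-3 mol
n(Na2C2O4) in the whole flask = 4.78 × 10^-3 × 500.0/20.0 = 0.119 mol
mass of Na2C2O4 = 0.119 × 134.00 = 16.0 g

16.0 g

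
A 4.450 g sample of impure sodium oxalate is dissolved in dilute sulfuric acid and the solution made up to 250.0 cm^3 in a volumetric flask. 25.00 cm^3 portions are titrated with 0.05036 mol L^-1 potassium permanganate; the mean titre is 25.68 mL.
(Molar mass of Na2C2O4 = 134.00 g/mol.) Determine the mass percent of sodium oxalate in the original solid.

97.36 %

2 MnO4^- + 5 C2O4^2- + 16 H^+ → 2 Mn^2+ + 10 CO2 + 8 H2O
n(KMnO4) per titration = 0.02568 × 0.05036 = 1.293 × 10^-3 mol
From the 5:2 ratio, n(Na2C2O4) in each aliquot = 5/2 × 1.293 × 10^-3 = 3.233 × 10^-3 mol
n(Na2C2O4) in the whole flask = 3.233 × 10^-3 × 250.0/25.00 = 0.03233 mol
mass of Na2C2O4 = 0.03233 × 134.00 = 4.332 g
% Na2C2O4 = 4.332 / 4.450 × 100 = 97.36 %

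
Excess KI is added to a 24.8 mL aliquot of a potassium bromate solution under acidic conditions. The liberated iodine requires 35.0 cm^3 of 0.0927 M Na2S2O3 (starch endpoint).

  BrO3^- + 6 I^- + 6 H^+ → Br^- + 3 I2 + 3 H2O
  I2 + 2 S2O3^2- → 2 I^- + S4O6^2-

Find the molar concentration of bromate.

0.0218 M

n(S2O3^2-) = 0.0350 × 0.0927 = 3.24 × 10^-3 mol
n(I2) = n(S2O3^2-)/2 = 1.62 × 10^-3 mol
From the 1:3 ratio, n(BrO3^-) in the aliquot = 1/3 × 1.62 × 10^-3 = 5.41 × 10^-4 mol
[BrO3^-] = 5.41 × 10^-4 / 0.0248 = 0.0218 mol/L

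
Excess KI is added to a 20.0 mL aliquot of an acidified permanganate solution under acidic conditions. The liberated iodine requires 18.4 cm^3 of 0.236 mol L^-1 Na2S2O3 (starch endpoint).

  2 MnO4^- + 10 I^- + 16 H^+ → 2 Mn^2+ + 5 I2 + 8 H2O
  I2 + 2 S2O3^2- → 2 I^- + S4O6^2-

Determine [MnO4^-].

0.0434 mol/L

n(S2O3^2-) = 0.0184 × 0.236 = 4.34 × 10^-3 mol
n(I2) = n(S2O3^2-)/2 = 2.17 × 10^-3 mol
From the 2:5 ratio, n(MnO4^-) in the aliquot = 2/5 × 2.17 × 10^-3 = 8.68 × 10^-4 mol
[MnO4^-] = 8.68 × 10^-4 / 0.0200 = 0.0434 mol/L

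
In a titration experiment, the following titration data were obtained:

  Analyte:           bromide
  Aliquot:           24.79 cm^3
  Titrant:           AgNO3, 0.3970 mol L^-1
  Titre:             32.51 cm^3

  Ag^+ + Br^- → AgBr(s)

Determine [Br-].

n(AgNO3) = 0.03251 L × 0.3970 mol/L = 0.01291 mol
n(Br-) = 0.01291 mol (1:1 mole ratio)
[Br-] = 0.01291 mol / 0.02479 L = 0.5206 mol/L

0.5206 mol/L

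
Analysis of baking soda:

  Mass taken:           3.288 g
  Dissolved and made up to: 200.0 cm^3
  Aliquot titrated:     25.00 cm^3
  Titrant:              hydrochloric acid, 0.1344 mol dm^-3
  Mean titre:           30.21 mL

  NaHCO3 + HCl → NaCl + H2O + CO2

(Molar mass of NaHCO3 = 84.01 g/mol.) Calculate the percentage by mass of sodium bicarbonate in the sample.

82.99 %

n(HCl) per titration = 0.03021 × 0.1344 = 4.060 × 10^-3 mol
n(NaHCO3) in each aliquot = 4.060 × 10^-3 mol (1:1 ratio)
n(NaHCO3) in the whole flask = 4.060 × 10^-3 × 200.0/25.00 = 0.03248 mol
mass of NaHCO3 = 0.03248 × 84.01 = 2.729 g
% NaHCO3 = 2.729 / 3.288 × 100 = 82.99 %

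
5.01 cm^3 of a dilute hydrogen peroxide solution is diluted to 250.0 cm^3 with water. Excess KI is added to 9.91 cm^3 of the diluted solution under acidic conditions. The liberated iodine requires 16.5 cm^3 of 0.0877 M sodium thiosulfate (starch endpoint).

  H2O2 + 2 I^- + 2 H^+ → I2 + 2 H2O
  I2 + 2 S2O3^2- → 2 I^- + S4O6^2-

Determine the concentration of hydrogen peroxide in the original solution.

3.64 M

n(S2O3^2-) = 0.0165 × 0.0877 = 1.45 × 10^-3 mol
n(I2) = n(S2O3^2-)/2 = 7.24 × 10^-4 mol
n(H2O2) in the aliquot = 7.24 × 10^-4 mol (1:1 ratio)
[H2O2]_dilute = 7.24 × 10^-4 / 0.00991 = 0.0730 mol/L
[H2O2]_original = 0.0730 × 250.0/5.01 = 3.64 mol/L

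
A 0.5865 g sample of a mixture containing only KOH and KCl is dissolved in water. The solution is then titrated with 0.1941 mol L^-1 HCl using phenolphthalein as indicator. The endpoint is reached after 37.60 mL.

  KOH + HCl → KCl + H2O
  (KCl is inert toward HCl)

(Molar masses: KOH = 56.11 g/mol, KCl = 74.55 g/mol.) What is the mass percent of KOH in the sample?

n(HCl) = 0.03760 × 0.1941 = 7.298 × 10^-3 mol
Let x = n(KOH), y = n(KCl).
Titrant: 1x = 7.298 × 10^-3;  mass: 56.11x + 74.55y = 0.5865
Solving, x = 7.298 × 10^-3 mol, y = 2.374 × 10^-3 mol
mass of KOH = 7.298 × 10^-3 × 56.11 = 0.4095 g
% KOH = 0.4095 / 0.5865 × 100 = 69.82 %

69.82 %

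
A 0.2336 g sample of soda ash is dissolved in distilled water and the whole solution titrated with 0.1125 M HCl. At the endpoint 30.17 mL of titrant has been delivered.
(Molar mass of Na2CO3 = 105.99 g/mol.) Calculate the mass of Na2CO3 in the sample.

0.1799 g

Na2CO3 + 2 HCl → 2 NaCl + H2O + CO2
n(HCl) = 0.03017 L × 0.1125 mol/L = 3.394 × 10^-3 mol
From the 1:2 ratio, n(Na2CO3) = 1/2 × 3.394 × 10^-3 = 1.697 × 10^-3 mol
mass of Na2CO3 = 1.697 × 10^-3 × 105.99 g/mol = 0.1799 g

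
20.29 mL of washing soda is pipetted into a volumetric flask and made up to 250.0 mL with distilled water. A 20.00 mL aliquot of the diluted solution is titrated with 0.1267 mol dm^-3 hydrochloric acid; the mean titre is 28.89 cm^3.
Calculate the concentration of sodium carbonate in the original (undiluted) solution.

1.128 mol/L

Na2CO3 + 2 HCl → 2 NaCl + H2O + CO2
n(HCl) = 0.02889 × 0.1267 = 3.660 × 10^-3 mol
From the 1:2 ratio, n(Na2CO3) in the aliquot = 1/2 × 3.660 × 10^-3 = 1.830 × 10^-3 mol
[Na2CO3]_dilute = 1.830 × 10^-3 / 0.02000 = 0.09151 mol/L
Dilution factor = 250.0 / 20.29 = 12.32
[Na2CO3]_stock = 0.09151 × 12.32 = 1.128 mol/L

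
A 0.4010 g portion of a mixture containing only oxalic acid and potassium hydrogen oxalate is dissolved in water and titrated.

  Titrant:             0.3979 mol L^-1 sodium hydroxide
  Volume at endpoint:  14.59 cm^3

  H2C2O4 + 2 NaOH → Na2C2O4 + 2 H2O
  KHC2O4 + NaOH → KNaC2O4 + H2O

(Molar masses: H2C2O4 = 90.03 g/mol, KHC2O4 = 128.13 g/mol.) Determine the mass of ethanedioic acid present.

0.1857 g

n(NaOH) = 0.01459 × 0.3979 = 5.805 × 10^-3 mol
Let x = n(H2C2O4), y = n(KHC2O4).
Titrant: 2x + 1y = 5.805 × 10^-3;  mass: 90.03x + 128.13y = 0.4010
Solving, x = 2.062 × 10^-3 mol, y = 1.680 × 10^-3 mol
mass of H2C2O4 = 2.062 × 10^-3 × 90.03 = 0.1857 g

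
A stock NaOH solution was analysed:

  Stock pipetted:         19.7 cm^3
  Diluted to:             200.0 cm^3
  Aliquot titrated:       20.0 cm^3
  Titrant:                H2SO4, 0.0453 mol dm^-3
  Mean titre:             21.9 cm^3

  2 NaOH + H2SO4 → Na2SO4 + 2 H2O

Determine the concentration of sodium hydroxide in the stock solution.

1.01 mol/L

n(H2SO4) = 0.0219 × 0.0453 = 9.92 × 10^-4 mol
From the 2:1 ratio, n(NaOH) in the aliquot = 2/1 × 9.92 × 10^-4 = 1.98 × 10^-3 mol
[NaOH]_dilute = 1.98 × 10^-3 / 0.0200 = 0.0992 mol/L
Dilution factor = 200.0 / 19.7 = 10.15
[NaOH]_stock = 0.0992 × 10.15 = 1.01 mol/L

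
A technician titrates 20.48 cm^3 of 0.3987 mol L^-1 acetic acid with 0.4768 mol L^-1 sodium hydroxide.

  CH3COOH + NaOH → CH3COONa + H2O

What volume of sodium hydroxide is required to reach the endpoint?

n(CH3COOH) = 0.02048 L × 0.3987 mol/L = 8.165 × 10^-3 mol
n(NaOH) = 8.165 × 10^-3 mol (1:1 stoichiometry)
V(NaOH) = 8.165 × 10^-3 mol / 0.4768 mol/L = 0.01713 L = 17.13 mL

17.13 mL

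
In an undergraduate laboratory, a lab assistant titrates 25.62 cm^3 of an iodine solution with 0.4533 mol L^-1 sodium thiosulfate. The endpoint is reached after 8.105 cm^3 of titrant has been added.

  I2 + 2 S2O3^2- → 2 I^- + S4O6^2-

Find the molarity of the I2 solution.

n(Na2S2O3) = 0.008105 L × 0.4533 mol/L = 3.674 × 10^-3 mol
From the 1:2 mole ratio, n(I2) = 1/2 × 3.674 × 10^-3 = 1.837 × 10^-3 mol
[I2] = 1.837 × 10^-3 mol / 0.02562 L = 0.07170 mol/L

0.07170 mol/L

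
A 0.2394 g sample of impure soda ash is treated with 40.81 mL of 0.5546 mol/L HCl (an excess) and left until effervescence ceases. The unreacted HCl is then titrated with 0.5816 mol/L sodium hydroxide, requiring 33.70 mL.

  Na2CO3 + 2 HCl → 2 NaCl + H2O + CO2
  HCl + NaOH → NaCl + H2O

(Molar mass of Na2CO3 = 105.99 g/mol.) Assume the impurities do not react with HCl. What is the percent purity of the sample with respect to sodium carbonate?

67.15 %

n(HCl) added = 0.04081 × 0.5546 = 0.02263 mol
n(NaOH) used in back-titration = 0.03370 × 0.5816 = 0.01960 mol
n(HCl) left over = 0.01960 mol (1:1 ratio)
n(HCl) consumed by analyte = 0.02263 − 0.01960 = 3.033 × 10^-3 mol
From the 1:2 ratio, n(Na2CO3) = 1/2 × 3.033 × 10^-3 = 1.517 × 10^-3 mol
mass of Na2CO3 = 1.517 × 10^-3 × 105.99 = 0.1608 g
% Na2CO3 = 0.1608 / 0.2394 × 100 = 67.15 %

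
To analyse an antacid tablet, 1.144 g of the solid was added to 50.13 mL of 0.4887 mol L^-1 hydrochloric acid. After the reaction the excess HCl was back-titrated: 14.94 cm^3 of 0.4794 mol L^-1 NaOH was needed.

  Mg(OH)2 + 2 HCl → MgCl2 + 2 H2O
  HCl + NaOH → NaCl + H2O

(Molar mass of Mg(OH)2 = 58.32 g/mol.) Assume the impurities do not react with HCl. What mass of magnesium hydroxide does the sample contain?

n(HCl) added = 0.05013 × 0.4887 = 0.02450 mol
n(NaOH) used in back-titration = 0.01494 × 0.4794 = 7.162 × 10^-3 mol
n(HCl) left over = 7.162 × 10^-3 mol (1:1 ratio)
n(HCl) consumed by analyte = 0.02450 − 7.162 × 10^-3 = 0.01734 mol
From the 1:2 ratio, n(Mg(OH)2) = 1/2 × 0.01734 = 8.668 × 10^-3 mol
mass of Mg(OH)2 = 8.668 × 10^-3 × 58.32 = 0.5055 g

0.5055 g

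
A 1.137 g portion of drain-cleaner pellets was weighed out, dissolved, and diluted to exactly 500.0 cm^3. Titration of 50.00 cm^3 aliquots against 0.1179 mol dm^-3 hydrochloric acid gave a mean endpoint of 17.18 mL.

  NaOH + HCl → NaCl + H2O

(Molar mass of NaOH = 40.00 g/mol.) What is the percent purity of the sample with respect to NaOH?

n(HCl) per titration = 0.01718 × 0.1179 = 2.026 × 10^-3 mol
n(NaOH) in each aliquot = 2.026 × 10^-3 mol (1:1 ratio)
n(NaOH) in the whole flask = 2.026 × 10^-3 × 500.0/50.00 = 0.02026 mol
mass of NaOH = 0.02026 × 40.00 = 0.8102 g
% NaOH = 0.8102 / 1.137 × 100 = 71.26 %

71.26 %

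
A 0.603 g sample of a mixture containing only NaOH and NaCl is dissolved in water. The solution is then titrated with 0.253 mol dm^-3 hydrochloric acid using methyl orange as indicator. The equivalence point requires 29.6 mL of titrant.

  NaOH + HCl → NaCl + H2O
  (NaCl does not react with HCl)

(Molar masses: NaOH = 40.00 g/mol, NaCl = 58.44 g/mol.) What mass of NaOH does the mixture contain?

0.300 g

n(HCl) = 0.0296 × 0.253 = 7.49 × 10^-3 mol
Let x = n(NaOH), y = n(NaCl).
Titrant: 1x = 7.49 × 10^-3;  mass: 40.00x + 58.44y = 0.603
Solving, x = 7.49 × 10^-3 mol, y = 5.19 × 10^-3 mol
mass of NaOH = 7.49 × 10^-3 × 40.00 = 0.300 g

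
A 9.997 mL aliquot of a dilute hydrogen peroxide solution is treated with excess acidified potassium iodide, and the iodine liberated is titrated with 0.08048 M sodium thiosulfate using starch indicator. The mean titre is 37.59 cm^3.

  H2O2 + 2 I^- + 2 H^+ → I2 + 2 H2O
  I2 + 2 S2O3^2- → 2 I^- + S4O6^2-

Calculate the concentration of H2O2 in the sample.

n(S2O3^2-) = 0.03759 × 0.08048 = 3.025 × 10^-3 mol
n(I2) = n(S2O3^2-)/2 = 1.513 × 10^-3 mol
n(H2O2) in the aliquot = 1.513 × 10^-3 mol (1:1 ratio)
[H2O2] = 1.513 × 10^-3 / 0.009997 = 0.1513 mol/L

0.1513 M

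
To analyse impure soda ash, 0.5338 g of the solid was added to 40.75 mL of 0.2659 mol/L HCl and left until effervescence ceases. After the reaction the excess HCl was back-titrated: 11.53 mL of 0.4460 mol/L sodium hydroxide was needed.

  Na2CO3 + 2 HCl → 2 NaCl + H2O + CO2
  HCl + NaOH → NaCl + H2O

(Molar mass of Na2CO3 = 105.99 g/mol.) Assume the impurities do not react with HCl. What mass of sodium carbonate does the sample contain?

n(HCl) added = 0.04075 × 0.2659 = 0.01084 mol
n(NaOH) used in back-titration = 0.01153 × 0.4460 = 5.142 × 10^-3 mol
n(HCl) left over = 5.142 × 10^-3 mol (1:1 ratio)
n(HCl) consumed by analyte = 0.01084 − 5.142 × 10^-3 = 5.693 × 10^-3 mol
From the 1:2 ratio, n(Na2CO3) = 1/2 × 5.693 × 10^-3 = 2.847 × 10^-3 mol
mass of Na2CO3 = 2.847 × 10^-3 × 105.99 = 0.3017 g

0.3017 g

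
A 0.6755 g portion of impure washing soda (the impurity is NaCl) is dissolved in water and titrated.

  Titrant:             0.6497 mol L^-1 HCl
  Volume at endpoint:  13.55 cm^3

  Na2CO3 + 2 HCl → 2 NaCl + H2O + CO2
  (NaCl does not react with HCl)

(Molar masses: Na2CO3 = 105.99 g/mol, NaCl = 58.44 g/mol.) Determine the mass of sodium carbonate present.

0.4665 g

n(HCl) = 0.01355 × 0.6497 = 8.803 × 10^-3 mol
Let x = n(Na2CO3), y = n(NaCl).
Titrant: 2x = 8.803 × 10^-3;  mass: 105.99x + 58.44y = 0.6755
Solving, x = 4.402 × 10^-3 mol, y = 3.576 × 10^-3 mol
mass of Na2CO3 = 4.402 × 10^-3 × 105.99 = 0.4665 g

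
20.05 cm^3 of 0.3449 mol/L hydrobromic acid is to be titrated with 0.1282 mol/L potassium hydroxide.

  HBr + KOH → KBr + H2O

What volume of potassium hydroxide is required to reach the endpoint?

53.94 mL

n(HBr) = 0.02005 L × 0.3449 mol/L = 6.915 × 10^-3 mol
n(KOH) = 6.915 × 10^-3 mol (1:1 stoichiometry)
V(KOH) = 6.915 × 10^-3 mol / 0.1282 mol/L = 0.05394 L = 53.94 mL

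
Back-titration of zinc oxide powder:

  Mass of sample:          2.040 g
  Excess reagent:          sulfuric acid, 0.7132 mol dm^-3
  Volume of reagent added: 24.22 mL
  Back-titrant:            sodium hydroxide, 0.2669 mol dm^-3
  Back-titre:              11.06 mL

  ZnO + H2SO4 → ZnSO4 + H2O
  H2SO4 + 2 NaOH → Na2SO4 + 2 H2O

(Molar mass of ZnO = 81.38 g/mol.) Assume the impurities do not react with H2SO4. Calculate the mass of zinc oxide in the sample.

n(H2SO4) added = 0.02422 × 0.7132 = 0.01727 mol
n(NaOH) used in back-titration = 0.01106 × 0.2669 = 2.952 × 10^-3 mol
From the 1:2 ratio, n(H2SO4) left over = 1/2 × 2.952 × 10^-3 = 1.476 × 10^-3 mol
n(H2SO4) consumed by analyte = 0.01727 − 1.476 × 10^-3 = 0.01580 mol
n(ZnO) = 0.01580 mol (1:1 ratio)
mass of ZnO = 0.01580 × 81.38 = 1.286 g

1.286 g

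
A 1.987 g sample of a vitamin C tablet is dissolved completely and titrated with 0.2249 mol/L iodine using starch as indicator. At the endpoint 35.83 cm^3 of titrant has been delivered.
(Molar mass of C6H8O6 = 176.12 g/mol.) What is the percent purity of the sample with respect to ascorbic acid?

C6H8O6 + I2 → C6H6O6 + 2 HI
n(I2) = 0.03583 L × 0.2249 mol/L = 8.058 × 10^-3 mol
n(C6H8O6) = 8.058 × 10^-3 mol (1:1 ratio)
mass of C6H8O6 = 8.058 × 10^-3 × 176.12 g/mol = 1.419 g
% C6H8O6 = 1.419 / 1.987 × 100 = 71.42 %

71.42 %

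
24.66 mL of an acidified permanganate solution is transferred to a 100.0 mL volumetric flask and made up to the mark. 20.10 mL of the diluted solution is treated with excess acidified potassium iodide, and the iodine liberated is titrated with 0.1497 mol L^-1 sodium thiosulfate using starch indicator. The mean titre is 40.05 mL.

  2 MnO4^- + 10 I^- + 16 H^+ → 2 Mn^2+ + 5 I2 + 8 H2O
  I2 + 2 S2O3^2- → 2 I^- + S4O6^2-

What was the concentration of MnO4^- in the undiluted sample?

n(S2O3^2-) = 0.04005 × 0.1497 = 5.995 × 10^-3 mol
n(I2) = n(S2O3^2-)/2 = 2.998 × 10^-3 mol
From the 2:5 ratio, n(MnO4^-) in the aliquot = 2/5 × 2.998 × 10^-3 = 1.199 × 10^-3 mol
[MnO4^-]_dilute = 1.199 × 10^-3 / 0.02010 = 0.05966 mol/L
[MnO4^-]_original = 0.05966 × 100.0/24.66 = 0.2419 mol/L

0.2419 mol/L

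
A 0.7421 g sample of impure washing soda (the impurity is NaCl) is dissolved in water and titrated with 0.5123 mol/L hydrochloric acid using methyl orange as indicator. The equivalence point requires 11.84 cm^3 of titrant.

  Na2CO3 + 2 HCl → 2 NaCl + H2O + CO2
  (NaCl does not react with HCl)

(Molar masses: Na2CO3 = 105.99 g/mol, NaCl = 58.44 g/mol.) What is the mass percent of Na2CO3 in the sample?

n(HCl) = 0.01184 × 0.5123 = 6.066 × 10^-3 mol
Let x = n(Na2CO3), y = n(NaCl).
Titrant: 2x = 6.066 × 10^-3;  mass: 105.99x + 58.44y = 0.7421
Solving, x = 3.033 × 10^-3 mol, y = 7.198 × 10^-3 mol
mass of Na2CO3 = 3.033 × 10^-3 × 105.99 = 0.3214 g
% Na2CO3 = 0.3214 / 0.7421 × 100 = 43.32 %

43.32 %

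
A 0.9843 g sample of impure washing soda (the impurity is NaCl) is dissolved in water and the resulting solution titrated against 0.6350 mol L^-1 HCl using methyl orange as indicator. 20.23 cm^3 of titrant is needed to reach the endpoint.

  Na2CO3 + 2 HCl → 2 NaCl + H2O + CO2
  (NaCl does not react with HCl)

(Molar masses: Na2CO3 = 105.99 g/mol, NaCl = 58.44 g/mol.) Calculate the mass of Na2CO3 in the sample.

n(HCl) = 0.02023 × 0.6350 = 0.01285 mol
Let x = n(Na2CO3), y = n(NaCl).
Titrant: 2x = 0.01285;  mass: 105.99x + 58.44y = 0.9843
Solving, x = 6.423 × 10^-3 mol, y = 5.194 × 10^-3 mol
mass of Na2CO3 = 6.423 × 10^-3 × 105.99 = 0.6808 g

0.6808 g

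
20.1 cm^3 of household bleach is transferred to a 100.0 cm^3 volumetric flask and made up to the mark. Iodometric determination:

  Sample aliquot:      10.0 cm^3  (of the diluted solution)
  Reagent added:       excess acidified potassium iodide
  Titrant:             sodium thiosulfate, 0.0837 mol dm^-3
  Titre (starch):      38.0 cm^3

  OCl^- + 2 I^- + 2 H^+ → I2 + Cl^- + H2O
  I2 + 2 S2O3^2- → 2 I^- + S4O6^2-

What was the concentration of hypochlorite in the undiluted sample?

0.791 mol/L

n(S2O3^2-) = 0.0380 × 0.0837 = 3.18 × 10^-3 mol
n(I2) = n(S2O3^2-)/2 = 1.59 × 10^-3 mol
n(OCl^-) in the aliquot = 1.59 × 10^-3 mol (1:1 ratio)
[OCl^-]_dilute = 1.59 × 10^-3 / 0.0100 = 0.159 mol/L
[OCl^-]_original = 0.159 × 100.0/20.1 = 0.791 mol/L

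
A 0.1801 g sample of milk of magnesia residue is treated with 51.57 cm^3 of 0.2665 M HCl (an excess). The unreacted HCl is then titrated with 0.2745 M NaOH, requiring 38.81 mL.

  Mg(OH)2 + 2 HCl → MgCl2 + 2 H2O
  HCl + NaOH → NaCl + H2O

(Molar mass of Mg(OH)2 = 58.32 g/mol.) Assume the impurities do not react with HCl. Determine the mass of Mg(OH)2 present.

0.09011 g

n(HCl) added = 0.05157 × 0.2665 = 0.01374 mol
n(NaOH) used in back-titration = 0.03881 × 0.2745 = 0.01065 mol
n(HCl) left over = 0.01065 mol (1:1 ratio)
n(HCl) consumed by analyte = 0.01374 − 0.01065 = 3.090 × 10^-3 mol
From the 1:2 ratio, n(Mg(OH)2) = 1/2 × 3.090 × 10^-3 = 1.545 × 10^-3 mol
mass of Mg(OH)2 = 1.545 × 10^-3 × 58.32 = 0.09011 g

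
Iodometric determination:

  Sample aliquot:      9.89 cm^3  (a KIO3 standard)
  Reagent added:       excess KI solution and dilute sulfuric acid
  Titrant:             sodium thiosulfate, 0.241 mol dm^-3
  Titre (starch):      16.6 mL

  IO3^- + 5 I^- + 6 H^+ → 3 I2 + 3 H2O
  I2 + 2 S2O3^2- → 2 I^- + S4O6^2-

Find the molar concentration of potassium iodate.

0.0674 mol/L

n(S2O3^2-) = 0.0166 × 0.241 = 4.00 × 10^-3 mol
n(I2) = n(S2O3^2-)/2 = 2.00 × 10^-3 mol
From the 1:3 ratio, n(IO3^-) in the aliquot = 1/3 × 2.00 × 10^-3 = 6.67 × 10^-4 mol
[IO3^-] = 6.67 × 10^-4 / 0.00989 = 0.0674 mol/L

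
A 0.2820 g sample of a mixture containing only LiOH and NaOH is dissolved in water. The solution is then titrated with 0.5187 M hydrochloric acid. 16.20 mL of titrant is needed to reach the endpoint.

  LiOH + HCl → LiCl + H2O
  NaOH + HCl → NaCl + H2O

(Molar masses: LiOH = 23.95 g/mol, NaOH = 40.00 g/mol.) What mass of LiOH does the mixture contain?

0.08075 g

n(HCl) = 0.01620 × 0.5187 = 8.403 × 10^-3 mol
Let x = n(LiOH), y = n(NaOH).
Titrant: 1x + 1y = 8.403 × 10^-3;  mass: 23.95x + 40.00y = 0.2820
Solving, x = 3.372 × 10^-3 mol, y = 5.031 × 10^-3 mol
mass of LiOH = 3.372 × 10^-3 × 23.95 = 0.08075 g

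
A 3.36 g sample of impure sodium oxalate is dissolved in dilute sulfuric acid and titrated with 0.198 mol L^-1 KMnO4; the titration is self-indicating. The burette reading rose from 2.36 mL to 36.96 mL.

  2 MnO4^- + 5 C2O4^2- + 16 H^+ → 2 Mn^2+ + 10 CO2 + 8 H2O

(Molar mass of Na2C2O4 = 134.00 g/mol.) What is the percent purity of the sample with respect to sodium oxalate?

68.3 %

n(KMnO4) = 0.0346 L × 0.198 mol/L = 6.85 × 10^-3 mol
From the 5:2 ratio, n(Na2C2O4) = 5/2 × 6.85 × 10^-3 = 0.0171 mol
mass of Na2C2O4 = 0.0171 × 134.00 g/mol = 2.30 g
% Na2C2O4 = 2.30 / 3.36 × 100 = 68.3 %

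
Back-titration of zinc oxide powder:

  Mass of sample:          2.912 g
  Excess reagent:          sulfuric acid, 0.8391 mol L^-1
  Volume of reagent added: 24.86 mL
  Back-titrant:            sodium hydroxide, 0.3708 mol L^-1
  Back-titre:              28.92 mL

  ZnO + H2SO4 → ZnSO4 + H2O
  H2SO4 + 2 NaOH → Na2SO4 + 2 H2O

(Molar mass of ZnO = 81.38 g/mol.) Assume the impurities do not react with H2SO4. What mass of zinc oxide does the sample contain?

1.261 g

n(H2SO4) added = 0.02486 × 0.8391 = 0.02086 mol
n(NaOH) used in back-titration = 0.02892 × 0.3708 = 0.01072 mol
From the 1:2 ratio, n(H2SO4) left over = 1/2 × 0.01072 = 5.362 × 10^-3 mol
n(H2SO4) consumed by analyte = 0.02086 − 5.362 × 10^-3 = 0.01550 mol
n(ZnO) = 0.01550 mol (1:1 ratio)
mass of ZnO = 0.01550 × 81.38 = 1.261 g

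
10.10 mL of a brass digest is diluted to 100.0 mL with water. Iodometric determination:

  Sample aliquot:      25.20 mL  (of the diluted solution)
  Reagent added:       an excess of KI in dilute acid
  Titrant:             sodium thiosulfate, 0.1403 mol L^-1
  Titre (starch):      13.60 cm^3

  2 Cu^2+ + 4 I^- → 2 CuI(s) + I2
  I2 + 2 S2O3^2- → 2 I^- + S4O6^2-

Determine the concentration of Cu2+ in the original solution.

0.7497 mol/L

n(S2O3^2-) = 0.01360 × 0.1403 = 1.908 × 10^-3 mol
n(I2) = n(S2O3^2-)/2 = 9.540 × 10^-4 mol
From the 2:1 ratio, n(Cu2+) in the aliquot = 2/1 × 9.540 × 10^-4 = 1.908 × 10^-3 mol
[Cu2+]_dilute = 1.908 × 10^-3 / 0.02520 = 0.07572 mol/L
[Cu2+]_original = 0.07572 × 100.0/10.10 = 0.7497 mol/L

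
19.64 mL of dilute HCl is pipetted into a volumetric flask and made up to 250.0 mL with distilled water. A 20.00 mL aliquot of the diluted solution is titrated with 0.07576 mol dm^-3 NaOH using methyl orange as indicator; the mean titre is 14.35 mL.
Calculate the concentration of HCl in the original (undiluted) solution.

0.6919 mol/L

HCl + NaOH → NaCl + H2O
n(NaOH) = 0.01435 × 0.07576 = 1.087 × 10^-3 mol
n(HCl) in the aliquot = 1.087 × 10^-3 mol (1:1 ratio)
[HCl]_dilute = 1.087 × 10^-3 / 0.02000 = 0.05436 mol/L
Dilution factor = 250.0 / 19.64 = 12.73
[HCl]_stock = 0.05436 × 12.73 = 0.6919 mol/L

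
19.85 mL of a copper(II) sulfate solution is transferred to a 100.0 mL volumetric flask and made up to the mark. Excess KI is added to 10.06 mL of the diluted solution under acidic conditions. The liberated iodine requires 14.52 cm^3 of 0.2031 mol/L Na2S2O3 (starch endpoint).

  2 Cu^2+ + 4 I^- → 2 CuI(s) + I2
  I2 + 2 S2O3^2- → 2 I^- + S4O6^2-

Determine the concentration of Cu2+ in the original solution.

n(S2O3^2-) = 0.01452 × 0.2031 = 2.949 × 10^-3 mol
n(I2) = n(S2O3^2-)/2 = 1.475 × 10^-3 mol
From the 2:1 ratio, n(Cu2+) in the aliquot = 2/1 × 1.475 × 10^-3 = 2.949 × 10^-3 mol
[Cu2+]_dilute = 2.949 × 10^-3 / 0.01006 = 0.2931 mol/L
[Cu2+]_original = 0.2931 × 100.0/19.85 = 1.477 mol/L

1.477 mol/L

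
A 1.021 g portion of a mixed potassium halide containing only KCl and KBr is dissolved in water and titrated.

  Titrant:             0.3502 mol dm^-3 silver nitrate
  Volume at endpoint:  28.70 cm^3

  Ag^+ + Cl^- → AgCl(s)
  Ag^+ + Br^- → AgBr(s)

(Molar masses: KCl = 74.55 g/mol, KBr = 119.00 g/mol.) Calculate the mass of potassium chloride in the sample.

n(AgNO3) = 0.02870 × 0.3502 = 0.01005 mol
Let x = n(KCl), y = n(KBr).
Titrant: 1x + 1y = 0.01005;  mass: 74.55x + 119.00y = 1.021
Solving, x = 3.938 × 10^-3 mol, y = 6.113 × 10^-3 mol
mass of KCl = 3.938 × 10^-3 × 74.55 = 0.2936 g

0.2936 g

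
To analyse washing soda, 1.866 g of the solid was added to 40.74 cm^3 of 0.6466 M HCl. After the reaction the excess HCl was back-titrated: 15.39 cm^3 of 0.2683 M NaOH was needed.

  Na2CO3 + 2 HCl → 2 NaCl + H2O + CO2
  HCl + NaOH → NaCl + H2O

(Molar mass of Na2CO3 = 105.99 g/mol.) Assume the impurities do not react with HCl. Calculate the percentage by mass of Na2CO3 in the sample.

n(HCl) added = 0.04074 × 0.6466 = 0.02634 mol
n(NaOH) used in back-titration = 0.01539 × 0.2683 = 4.129 × 10^-3 mol
n(HCl) left over = 4.129 × 10^-3 mol (1:1 ratio)
n(HCl) consumed by analyte = 0.02634 − 4.129 × 10^-3 = 0.02221 mol
From the 1:2 ratio, n(Na2CO3) = 1/2 × 0.02221 = 0.01111 mol
mass of Na2CO3 = 0.01111 × 105.99 = 1.177 g
% Na2CO3 = 1.177 / 1.866 × 100 = 63.09 %

63.09 %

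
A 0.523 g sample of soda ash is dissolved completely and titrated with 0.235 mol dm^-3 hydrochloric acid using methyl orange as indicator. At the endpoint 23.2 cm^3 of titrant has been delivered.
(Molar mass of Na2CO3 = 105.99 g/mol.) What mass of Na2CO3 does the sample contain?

0.289 g

Na2CO3 + 2 HCl → 2 NaCl + H2O + CO2
n(HCl) = 0.0232 L × 0.235 mol/L = 5.45 × 10^-3 mol
From the 1:2 ratio, n(Na2CO3) = 1/2 × 5.45 × 10^-3 = 2.73 × 10^-3 mol
mass of Na2CO3 = 2.73 × 10^-3 × 105.99 g/mol = 0.289 g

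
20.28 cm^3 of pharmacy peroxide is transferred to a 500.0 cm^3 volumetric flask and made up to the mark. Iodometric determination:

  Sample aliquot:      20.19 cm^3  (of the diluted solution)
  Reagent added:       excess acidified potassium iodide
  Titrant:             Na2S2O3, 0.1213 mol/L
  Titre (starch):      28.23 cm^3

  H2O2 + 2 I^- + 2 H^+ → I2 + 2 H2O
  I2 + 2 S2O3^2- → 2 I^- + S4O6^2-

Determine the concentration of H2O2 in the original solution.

n(S2O3^2-) = 0.02823 × 0.1213 = 3.424 × 10^-3 mol
n(I2) = n(S2O3^2-)/2 = 1.712 × 10^-3 mol
n(H2O2) in the aliquot = 1.712 × 10^-3 mol (1:1 ratio)
[H2O2]_dilute = 1.712 × 10^-3 / 0.02019 = 0.08480 mol/L
[H2O2]_original = 0.08480 × 500.0/20.28 = 2.091 mol/L

2.091 mol/L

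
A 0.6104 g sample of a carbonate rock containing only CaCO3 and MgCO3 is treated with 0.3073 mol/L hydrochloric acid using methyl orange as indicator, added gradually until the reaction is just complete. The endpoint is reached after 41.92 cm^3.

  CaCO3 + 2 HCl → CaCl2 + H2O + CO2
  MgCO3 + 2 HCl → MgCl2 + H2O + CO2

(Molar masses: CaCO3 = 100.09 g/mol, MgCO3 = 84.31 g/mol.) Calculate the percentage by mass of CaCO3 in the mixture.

69.99 %

n(HCl) = 0.04192 × 0.3073 = 0.01288 mol
Let x = n(CaCO3), y = n(MgCO3).
Titrant: 2x + 2y = 0.01288;  mass: 100.09x + 84.31y = 0.6104
Solving, x = 4.269 × 10^-3 mol, y = 2.172 × 10^-3 mol
mass of CaCO3 = 4.269 × 10^-3 × 100.09 = 0.4272 g
% CaCO3 = 0.4272 / 0.6104 × 100 = 69.99 %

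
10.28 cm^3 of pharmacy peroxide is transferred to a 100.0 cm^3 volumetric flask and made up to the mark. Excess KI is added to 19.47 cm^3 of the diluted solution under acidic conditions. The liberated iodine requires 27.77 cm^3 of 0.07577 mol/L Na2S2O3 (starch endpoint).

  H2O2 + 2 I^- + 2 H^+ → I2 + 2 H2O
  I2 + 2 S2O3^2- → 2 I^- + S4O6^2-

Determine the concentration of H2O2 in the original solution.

0.5256 mol/L

n(S2O3^2-) = 0.02777 × 0.07577 = 2.104 × 10^-3 mol
n(I2) = n(S2O3^2-)/2 = 1.052 × 10^-3 mol
n(H2O2) in the aliquot = 1.052 × 10^-3 mol (1:1 ratio)
[H2O2]_dilute = 1.052 × 10^-3 / 0.01947 = 0.05404 mol/L
[H2O2]_original = 0.05404 × 100.0/10.28 = 0.5256 mol/L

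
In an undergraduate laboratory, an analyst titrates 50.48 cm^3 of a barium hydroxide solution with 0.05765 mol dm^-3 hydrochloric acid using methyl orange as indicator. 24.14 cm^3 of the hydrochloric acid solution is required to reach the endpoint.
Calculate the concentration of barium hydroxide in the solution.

0.01378 mol/L

Ba(OH)2 + 2 HCl → BaCl2 + 2 H2O
n(HCl) = 0.02414 L × 0.05765 mol/L = 1.392 × 10^-3 mol
From the 1:2 mole ratio, n(Ba(OH)2) = 1/2 × 1.392 × 10^-3 = 6.958 × 10^-4 mol
[Ba(OH)2] = 6.958 × 10^-4 mol / 0.05048 L = 0.01378 mol/L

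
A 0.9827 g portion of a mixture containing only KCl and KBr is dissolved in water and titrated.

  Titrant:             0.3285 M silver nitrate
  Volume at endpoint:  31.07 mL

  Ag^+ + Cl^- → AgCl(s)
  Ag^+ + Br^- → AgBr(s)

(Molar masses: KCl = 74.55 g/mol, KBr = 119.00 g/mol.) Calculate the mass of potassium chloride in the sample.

0.3889 g

n(AgNO3) = 0.03107 × 0.3285 = 0.01021 mol
Let x = n(KCl), y = n(KBr).
Titrant: 1x + 1y = 0.01021;  mass: 74.55x + 119.00y = 0.9827
Solving, x = 5.216 × 10^-3 mol, y = 4.990 × 10^-3 mol
mass of KCl = 5.216 × 10^-3 × 74.55 = 0.3889 g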